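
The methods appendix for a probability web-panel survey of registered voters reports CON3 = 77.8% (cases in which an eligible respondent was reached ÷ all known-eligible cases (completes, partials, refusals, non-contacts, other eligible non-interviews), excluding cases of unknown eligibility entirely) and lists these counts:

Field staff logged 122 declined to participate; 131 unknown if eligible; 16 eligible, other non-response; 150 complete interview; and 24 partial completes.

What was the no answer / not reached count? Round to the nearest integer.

89

Numerator → 150 + 24 + 122 + 16 = 312
CON3 = 312 / D = 0.778
D = 312 / 0.778 = 401.0
Remaining denominator categories sum to 312
no answer / not reached = 401.0 − 312 ≈ 89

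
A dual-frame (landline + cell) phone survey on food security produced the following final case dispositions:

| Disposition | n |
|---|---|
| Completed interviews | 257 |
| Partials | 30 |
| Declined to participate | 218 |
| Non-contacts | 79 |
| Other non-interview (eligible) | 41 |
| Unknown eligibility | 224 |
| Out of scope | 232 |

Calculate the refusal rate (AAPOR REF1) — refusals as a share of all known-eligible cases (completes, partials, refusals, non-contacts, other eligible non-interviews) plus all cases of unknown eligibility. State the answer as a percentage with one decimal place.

25.7%

Numerator = 218
Denominator = 257 + 30 + 218 + 79 + 41 + 224 = 849
REF1 = 218 / 849 = 0.2568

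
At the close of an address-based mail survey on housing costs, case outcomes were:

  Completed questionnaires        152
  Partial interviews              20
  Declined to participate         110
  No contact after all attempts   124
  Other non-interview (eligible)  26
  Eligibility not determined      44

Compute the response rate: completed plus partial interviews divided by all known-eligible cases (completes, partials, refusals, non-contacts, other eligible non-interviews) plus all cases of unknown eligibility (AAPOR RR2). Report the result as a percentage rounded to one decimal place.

Top = 152 + 20 = 172
Base = 152 + 20 + 110 + 124 + 26 + 44 = 476
RR2 = 172 / 476 = 0.3613

36.1%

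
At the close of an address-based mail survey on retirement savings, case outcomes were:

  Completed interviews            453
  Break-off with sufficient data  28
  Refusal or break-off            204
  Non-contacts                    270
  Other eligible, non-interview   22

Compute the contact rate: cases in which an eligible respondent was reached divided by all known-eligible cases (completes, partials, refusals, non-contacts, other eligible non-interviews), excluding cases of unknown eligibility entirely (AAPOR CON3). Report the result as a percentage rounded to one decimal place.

72.4%

Numerator = 453 + 28 + 204 + 22 = 707
Denominator = 453 + 28 + 204 + 270 + 22 = 977
CON3 = 707 / 977 = 0.7236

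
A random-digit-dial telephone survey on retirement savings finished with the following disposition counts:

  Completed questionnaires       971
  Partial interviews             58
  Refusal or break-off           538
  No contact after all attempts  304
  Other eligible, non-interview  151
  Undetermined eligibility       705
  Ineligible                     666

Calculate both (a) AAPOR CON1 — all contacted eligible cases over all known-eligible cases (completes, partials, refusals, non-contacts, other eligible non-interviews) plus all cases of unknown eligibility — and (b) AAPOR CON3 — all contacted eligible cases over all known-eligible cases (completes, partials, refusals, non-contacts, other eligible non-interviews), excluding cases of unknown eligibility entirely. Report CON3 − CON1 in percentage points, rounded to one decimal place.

Top = 971 + 58 + 538 + 151 = 1718
Base = 971 + 58 + 538 + 304 + 151 + 705 = 2727
CON1 = 1718 / 2727 = 0.6300
Base = 971 + 58 + 538 + 304 + 151 = 2022
CON3 = 1718 / 2022 = 0.8497
Difference = 84.97 − 63.00 = 21.97 percentage points

22.0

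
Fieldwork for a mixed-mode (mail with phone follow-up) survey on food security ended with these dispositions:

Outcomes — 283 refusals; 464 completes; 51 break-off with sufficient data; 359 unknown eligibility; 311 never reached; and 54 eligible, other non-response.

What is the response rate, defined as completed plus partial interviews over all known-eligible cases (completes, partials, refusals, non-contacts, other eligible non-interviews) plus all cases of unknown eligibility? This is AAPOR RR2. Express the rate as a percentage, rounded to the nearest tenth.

Top: 464 + 51 = 515
Denom: 464 + 51 + 283 + 311 + 54 + 359 = 1522
RR2 = 515 / 1522 = 0.3384

33.8%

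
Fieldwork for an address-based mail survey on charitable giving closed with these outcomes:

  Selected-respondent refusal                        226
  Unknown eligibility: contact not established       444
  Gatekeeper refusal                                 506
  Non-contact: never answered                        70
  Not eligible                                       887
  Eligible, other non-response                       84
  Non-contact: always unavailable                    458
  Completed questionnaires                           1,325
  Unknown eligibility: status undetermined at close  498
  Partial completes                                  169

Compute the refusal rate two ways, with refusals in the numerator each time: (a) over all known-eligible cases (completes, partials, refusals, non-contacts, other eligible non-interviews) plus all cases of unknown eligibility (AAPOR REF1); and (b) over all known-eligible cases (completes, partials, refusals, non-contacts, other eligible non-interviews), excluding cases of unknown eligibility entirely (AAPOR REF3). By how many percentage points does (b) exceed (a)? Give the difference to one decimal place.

6.4

Refusals = 506 + 226 = 732
Non-contacts = 70 + 458 = 528
Unknown if eligible = 444 + 498 = 942
Top: 732
Denom: 1325 + 169 + 732 + 528 + 84 + 942 = 3780
REF1 = 732 / 3780 = 0.1937
Denom: 1325 + 169 + 732 + 528 + 84 = 2838
REF3 = 732 / 2838 = 0.2579
Difference = 25.79 − 19.37 = 6.42 percentage points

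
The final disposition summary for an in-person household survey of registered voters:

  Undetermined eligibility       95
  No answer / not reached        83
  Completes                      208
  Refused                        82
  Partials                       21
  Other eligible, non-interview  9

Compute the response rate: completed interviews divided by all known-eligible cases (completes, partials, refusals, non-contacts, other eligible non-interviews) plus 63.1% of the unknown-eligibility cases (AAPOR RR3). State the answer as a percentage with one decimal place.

44.9%

Num: 208
Known eligible: 208 + 21 + 82 + 83 + 9 = 403
e × U: 0.6310 × 95 = 59.95
Denom: 403 + 59.95 = 462.95
RR3 = 208 / 462.95 = 0.4493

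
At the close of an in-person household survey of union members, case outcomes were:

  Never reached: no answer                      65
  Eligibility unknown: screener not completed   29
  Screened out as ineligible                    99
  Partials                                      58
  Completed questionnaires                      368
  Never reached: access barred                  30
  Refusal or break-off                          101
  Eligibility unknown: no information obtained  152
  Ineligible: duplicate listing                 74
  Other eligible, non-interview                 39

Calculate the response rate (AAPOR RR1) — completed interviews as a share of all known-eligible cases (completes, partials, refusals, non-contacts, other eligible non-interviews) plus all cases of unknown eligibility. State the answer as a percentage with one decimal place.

43.7%

No answer / not reached = 65 + 30 = 95
Undetermined eligibility = 29 + 152 = 181
Out of scope = 99 + 74 = 173
Top = 368
Denom = 368 + 58 + 101 + 95 + 39 + 181 = 842
RR1 = 368 / 842 = 0.4371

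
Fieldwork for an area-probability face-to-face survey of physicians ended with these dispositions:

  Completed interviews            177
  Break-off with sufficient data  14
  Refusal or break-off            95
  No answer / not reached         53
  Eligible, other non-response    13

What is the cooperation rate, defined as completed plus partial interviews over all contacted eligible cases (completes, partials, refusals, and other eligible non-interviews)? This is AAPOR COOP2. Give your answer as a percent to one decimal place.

63.9%

Num: 177 + 14 = 191
Denominator: 177 + 14 + 95 + 13 = 299
COOP2 = 191 / 299 = 0.6388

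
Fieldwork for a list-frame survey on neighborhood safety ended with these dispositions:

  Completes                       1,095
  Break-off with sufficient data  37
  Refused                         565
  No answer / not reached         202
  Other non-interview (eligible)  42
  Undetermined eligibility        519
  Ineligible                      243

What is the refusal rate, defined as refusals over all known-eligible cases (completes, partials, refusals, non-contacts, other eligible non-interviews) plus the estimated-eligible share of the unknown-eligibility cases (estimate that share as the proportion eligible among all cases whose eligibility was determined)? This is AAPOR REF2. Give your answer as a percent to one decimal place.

Numerator: 565
Eligible (known): 1095 + 37 + 565 + 202 + 42 = 1941
e = 1941 / (1941 + 243) = 1941 / 2184 = 0.8887
e × U: 0.8887 × 519 = 461.24
Denom: 1941 + 461.24 = 2402.24
REF2 = 565 / 2402.24 = 0.2352

23.5%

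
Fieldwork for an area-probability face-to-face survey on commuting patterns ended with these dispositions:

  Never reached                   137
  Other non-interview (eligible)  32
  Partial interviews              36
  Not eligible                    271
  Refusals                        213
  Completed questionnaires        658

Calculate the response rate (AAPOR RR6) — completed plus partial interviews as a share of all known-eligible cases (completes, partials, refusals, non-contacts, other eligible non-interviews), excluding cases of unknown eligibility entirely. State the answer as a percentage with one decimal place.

Numerator → 658 + 36 = 694
Denominator → 658 + 36 + 213 + 137 + 32 = 1076
RR6 = 694 / 1076 = 0.6450

64.5%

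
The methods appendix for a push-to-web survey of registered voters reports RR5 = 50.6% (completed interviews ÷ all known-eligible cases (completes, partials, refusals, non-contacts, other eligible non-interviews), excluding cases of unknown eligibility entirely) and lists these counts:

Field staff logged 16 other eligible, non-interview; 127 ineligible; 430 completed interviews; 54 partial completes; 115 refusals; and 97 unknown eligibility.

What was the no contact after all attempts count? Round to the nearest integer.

RR5 = 430 / D = 0.506
D = 430 / 0.506 = 849.8
Other denominator terms total 615
no contact after all attempts = 849.8 − 615 ≈ 235

235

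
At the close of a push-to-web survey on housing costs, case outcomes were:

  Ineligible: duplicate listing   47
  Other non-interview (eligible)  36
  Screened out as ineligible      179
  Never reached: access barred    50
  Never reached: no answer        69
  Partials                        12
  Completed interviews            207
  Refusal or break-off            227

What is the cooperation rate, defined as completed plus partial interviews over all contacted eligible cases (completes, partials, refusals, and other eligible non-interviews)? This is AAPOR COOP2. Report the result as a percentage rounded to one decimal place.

45.4%

No contact after all attempts = 69 + 50 = 119
Ineligible = 179 + 47 = 226
Num: 207 + 12 = 219
Denominator: 207 + 12 + 227 + 36 = 482
COOP2 = 219 / 482 = 0.4544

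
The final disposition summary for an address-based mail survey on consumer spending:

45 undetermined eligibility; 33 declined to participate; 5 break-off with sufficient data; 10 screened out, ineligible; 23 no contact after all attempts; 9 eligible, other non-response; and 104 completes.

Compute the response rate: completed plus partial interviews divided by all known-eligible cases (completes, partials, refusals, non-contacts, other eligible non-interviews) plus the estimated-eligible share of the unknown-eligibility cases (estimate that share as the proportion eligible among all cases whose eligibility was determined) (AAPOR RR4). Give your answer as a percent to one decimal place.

Top = 104 + 5 = 109
Eligible (known) = 104 + 5 + 33 + 23 + 9 = 174
e = 174 / (174 + 10) = 174 / 184 = 0.9457
e × U = 0.9457 × 45 = 42.56
Base = 174 + 42.56 = 216.56
RR4 = 109 / 216.56 = 0.5033

50.3%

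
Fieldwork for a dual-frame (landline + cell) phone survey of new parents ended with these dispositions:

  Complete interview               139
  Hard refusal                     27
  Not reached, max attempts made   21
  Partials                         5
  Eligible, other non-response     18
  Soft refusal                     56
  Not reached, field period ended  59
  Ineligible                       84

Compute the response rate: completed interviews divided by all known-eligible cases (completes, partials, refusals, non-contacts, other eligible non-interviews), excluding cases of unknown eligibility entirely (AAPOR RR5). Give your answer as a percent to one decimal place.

Refused = 27 + 56 = 83
No answer / not reached = 59 + 21 = 80
Num = 139
Base = 139 + 5 + 83 + 80 + 18 = 325
RR5 = 139 / 325 = 0.4277

42.8%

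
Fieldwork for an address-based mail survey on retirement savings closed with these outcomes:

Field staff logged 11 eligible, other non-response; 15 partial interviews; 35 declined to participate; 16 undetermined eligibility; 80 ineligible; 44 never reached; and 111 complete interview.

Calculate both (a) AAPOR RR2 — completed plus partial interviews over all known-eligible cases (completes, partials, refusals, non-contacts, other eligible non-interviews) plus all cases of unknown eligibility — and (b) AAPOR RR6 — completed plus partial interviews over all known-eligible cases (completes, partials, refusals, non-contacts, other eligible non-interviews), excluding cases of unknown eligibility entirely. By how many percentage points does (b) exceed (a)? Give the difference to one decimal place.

4.0

Num: 111 + 15 = 126
Denom: 111 + 15 + 35 + 44 + 11 + 16 = 232
RR2 = 126 / 232 = 0.5431
Denom: 111 + 15 + 35 + 44 + 11 = 216
RR6 = 126 / 216 = 0.5833
Difference = 58.33 − 54.31 = 4.02 percentage points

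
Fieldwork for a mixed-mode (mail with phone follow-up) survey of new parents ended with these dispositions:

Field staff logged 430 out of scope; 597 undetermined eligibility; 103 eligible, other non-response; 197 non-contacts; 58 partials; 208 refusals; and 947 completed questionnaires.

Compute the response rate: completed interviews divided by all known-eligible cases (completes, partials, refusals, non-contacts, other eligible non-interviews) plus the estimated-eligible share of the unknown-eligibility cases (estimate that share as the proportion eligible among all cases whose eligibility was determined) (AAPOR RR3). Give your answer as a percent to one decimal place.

47.9%

Top: 947
Known eligible: 947 + 58 + 208 + 197 + 103 = 1513
e = 1513 / (1513 + 430) = 1513 / 1943 = 0.7787
e × U: 0.7787 × 597 = 464.88
Denominator: 1513 + 464.88 = 1977.88
RR3 = 947 / 1977.88 = 0.4788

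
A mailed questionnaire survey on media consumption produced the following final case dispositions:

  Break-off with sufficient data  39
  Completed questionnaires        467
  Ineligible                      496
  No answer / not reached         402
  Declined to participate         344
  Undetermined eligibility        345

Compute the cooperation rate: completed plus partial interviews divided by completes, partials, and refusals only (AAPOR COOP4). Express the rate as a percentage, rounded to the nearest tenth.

59.5%

Num = 467 + 39 = 506
Base = 467 + 39 + 344 = 850
COOP4 = 506 / 850 = 0.5953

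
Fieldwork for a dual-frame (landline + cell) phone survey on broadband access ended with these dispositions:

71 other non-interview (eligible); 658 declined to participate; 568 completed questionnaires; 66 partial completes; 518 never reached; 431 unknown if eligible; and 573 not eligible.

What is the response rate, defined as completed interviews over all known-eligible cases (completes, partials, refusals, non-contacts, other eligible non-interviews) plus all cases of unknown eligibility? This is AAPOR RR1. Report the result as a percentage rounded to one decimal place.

Top = 568
Base = 568 + 66 + 658 + 518 + 71 + 431 = 2312
RR1 = 568 / 2312 = 0.2457

24.6%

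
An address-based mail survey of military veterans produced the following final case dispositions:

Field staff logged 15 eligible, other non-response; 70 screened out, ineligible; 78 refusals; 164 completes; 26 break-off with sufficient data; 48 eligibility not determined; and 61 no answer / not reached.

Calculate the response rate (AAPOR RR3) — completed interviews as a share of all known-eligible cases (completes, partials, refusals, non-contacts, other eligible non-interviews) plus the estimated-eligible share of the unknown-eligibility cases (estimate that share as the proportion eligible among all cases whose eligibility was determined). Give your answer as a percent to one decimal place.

42.7%

Numerator → 164
Determined eligible → 164 + 26 + 78 + 61 + 15 = 344
e = 344 / (344 + 70) = 344 / 414 = 0.8309
e × U → 0.8309 × 48 = 39.88
Base → 344 + 39.88 = 383.88
RR3 = 164 / 383.88 = 0.4272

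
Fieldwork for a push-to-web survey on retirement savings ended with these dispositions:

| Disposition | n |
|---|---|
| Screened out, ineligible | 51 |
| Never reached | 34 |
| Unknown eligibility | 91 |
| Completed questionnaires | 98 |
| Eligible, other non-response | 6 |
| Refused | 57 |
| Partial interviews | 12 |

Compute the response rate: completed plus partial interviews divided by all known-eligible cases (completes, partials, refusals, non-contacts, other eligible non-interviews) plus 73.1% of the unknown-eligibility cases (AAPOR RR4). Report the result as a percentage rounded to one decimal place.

40.2%

Numerator: 98 + 12 = 110
Known eligible: 98 + 12 + 57 + 34 + 6 = 207
e × U: 0.7310 × 91 = 66.52
Denominator: 207 + 66.52 = 273.52
RR4 = 110 / 273.52 = 0.4022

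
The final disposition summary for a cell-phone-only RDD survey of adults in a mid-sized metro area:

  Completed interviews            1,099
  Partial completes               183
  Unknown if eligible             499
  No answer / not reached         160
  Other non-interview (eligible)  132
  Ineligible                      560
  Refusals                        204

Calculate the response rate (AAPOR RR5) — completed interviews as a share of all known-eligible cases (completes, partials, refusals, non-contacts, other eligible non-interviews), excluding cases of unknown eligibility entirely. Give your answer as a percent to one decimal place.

61.8%

Numerator = 1099
Denom = 1099 + 183 + 204 + 160 + 132 = 1778
RR5 = 1099 / 1778 = 0.6181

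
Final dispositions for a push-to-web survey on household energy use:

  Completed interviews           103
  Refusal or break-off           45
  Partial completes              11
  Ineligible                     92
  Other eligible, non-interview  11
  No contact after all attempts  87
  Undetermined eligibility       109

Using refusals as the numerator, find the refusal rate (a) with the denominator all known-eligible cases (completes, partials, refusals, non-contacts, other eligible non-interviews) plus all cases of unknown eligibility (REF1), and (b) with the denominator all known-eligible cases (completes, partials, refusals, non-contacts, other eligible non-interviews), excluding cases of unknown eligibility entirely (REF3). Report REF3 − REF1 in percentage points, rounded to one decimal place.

5.2

Num → 45
Denom → 103 + 11 + 45 + 87 + 11 + 109 = 366
REF1 = 45 / 366 = 0.1230
Denom → 103 + 11 + 45 + 87 + 11 = 257
REF3 = 45 / 257 = 0.1751
Difference = 17.51 − 12.30 = 5.21 percentage points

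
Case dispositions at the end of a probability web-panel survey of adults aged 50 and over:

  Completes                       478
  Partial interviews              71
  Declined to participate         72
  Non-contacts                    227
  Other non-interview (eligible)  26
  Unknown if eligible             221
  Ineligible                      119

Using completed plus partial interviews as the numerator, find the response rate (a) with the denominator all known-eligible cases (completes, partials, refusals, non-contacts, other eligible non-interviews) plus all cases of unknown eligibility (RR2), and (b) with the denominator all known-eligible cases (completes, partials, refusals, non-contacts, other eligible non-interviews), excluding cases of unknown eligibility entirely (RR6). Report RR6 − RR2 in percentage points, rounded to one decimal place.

12.7

Top: 478 + 71 = 549
Base: 478 + 71 + 72 + 227 + 26 + 221 = 1095
RR2 = 549 / 1095 = 0.5014
Base: 478 + 71 + 72 + 227 + 26 = 874
RR6 = 549 / 874 = 0.6281
Difference = 62.81 − 50.14 = 12.67 percentage points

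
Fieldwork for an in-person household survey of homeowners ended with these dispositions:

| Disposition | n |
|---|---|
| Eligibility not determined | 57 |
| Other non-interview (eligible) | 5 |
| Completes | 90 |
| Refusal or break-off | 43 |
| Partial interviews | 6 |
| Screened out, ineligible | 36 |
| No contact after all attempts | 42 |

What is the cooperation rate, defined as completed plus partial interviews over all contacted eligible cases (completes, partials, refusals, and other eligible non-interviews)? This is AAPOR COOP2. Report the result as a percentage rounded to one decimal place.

Num → 90 + 6 = 96
Denom → 90 + 6 + 43 + 5 = 144
COOP2 = 96 / 144 = 0.6667

66.7%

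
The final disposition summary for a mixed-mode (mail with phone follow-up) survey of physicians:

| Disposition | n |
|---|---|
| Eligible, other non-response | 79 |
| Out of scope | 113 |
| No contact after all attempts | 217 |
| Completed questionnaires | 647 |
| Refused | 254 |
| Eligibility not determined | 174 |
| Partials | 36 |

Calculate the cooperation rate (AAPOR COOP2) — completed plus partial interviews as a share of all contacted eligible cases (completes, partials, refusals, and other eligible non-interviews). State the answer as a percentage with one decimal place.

Top → 647 + 36 = 683
Denominator → 647 + 36 + 254 + 79 = 1016
COOP2 = 683 / 1016 = 0.6722

67.2%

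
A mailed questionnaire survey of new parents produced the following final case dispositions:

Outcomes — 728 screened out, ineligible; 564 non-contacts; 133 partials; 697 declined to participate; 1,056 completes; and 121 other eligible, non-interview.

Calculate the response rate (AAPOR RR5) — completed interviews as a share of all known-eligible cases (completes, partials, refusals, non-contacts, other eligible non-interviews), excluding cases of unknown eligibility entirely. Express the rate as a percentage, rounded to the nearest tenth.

41.1%

Numerator: 1056
Denom: 1056 + 133 + 697 + 564 + 121 = 2571
RR5 = 1056 / 2571 = 0.4107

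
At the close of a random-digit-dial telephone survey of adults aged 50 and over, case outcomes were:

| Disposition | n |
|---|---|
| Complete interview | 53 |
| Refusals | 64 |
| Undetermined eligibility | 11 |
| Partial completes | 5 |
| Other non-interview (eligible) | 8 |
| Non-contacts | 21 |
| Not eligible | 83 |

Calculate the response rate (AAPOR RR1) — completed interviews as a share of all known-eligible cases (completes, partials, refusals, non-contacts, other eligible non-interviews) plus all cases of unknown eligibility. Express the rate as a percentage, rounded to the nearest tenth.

Num = 53
Base = 53 + 5 + 64 + 21 + 8 + 11 = 162
RR1 = 53 / 162 = 0.3272

32.7%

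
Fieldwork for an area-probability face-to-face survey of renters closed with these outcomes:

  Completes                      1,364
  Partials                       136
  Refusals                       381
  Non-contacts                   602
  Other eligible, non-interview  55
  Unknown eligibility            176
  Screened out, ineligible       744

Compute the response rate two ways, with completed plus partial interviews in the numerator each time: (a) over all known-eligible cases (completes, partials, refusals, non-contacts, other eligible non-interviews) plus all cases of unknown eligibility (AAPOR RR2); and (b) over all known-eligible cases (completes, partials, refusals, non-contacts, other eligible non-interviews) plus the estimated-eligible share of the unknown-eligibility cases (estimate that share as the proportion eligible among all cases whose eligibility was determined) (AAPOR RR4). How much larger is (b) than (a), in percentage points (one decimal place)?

0.8

Num = 1364 + 136 = 1500
Base = 1364 + 136 + 381 + 602 + 55 + 176 = 2714
RR2 = 1500 / 2714 = 0.5527
Known eligible = 1364 + 136 + 381 + 602 + 55 = 2538
e = 2538 / (2538 + 744) = 2538 / 3282 = 0.7733
Eligible share of unknowns = 0.7733 × 176 = 136.10
Base = 2538 + 136.10 = 2674.10
RR4 = 1500 / 2674.10 = 0.5609
Difference = 56.09 − 55.27 = 0.82 percentage points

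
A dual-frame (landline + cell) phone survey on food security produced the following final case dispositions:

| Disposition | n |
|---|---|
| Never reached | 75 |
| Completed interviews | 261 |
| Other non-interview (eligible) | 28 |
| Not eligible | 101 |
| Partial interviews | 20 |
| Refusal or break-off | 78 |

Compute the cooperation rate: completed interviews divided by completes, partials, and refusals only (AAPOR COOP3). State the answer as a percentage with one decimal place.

72.7%

Numerator = 261
Base = 261 + 20 + 78 = 359
COOP3 = 261 / 359 = 0.7270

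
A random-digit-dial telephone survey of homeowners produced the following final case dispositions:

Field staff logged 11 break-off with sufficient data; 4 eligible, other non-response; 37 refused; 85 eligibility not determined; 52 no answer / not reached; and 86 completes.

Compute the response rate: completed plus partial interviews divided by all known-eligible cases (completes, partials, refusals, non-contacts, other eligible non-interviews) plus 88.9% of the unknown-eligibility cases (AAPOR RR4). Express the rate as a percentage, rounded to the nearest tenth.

36.5%

Top → 86 + 11 = 97
Determined eligible → 86 + 11 + 37 + 52 + 4 = 190
Eligible share of unknowns → 0.8890 × 85 = 75.56
Denominator → 190 + 75.56 = 265.56
RR4 = 97 / 265.56 = 0.3653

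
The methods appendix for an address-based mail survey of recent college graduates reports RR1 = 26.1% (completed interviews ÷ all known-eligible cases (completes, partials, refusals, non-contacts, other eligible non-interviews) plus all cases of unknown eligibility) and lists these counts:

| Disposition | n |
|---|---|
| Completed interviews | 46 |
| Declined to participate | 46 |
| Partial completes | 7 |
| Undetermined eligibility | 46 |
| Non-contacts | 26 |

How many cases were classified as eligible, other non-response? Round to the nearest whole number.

5

RR1 = 46 / D = 0.261
D = 46 / 0.261 = 176.2
Remaining denominator categories sum to 171
eligible, other non-response = 176.2 − 171 ≈ 5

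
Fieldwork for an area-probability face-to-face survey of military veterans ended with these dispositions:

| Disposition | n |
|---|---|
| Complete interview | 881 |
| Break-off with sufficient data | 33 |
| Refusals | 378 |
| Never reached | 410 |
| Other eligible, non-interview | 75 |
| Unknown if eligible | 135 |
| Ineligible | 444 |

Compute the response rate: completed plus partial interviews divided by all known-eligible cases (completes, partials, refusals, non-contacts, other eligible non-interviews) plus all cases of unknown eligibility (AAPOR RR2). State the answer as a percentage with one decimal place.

47.8%

Top = 881 + 33 = 914
Denom = 881 + 33 + 378 + 410 + 75 + 135 = 1912
RR2 = 914 / 1912 = 0.4780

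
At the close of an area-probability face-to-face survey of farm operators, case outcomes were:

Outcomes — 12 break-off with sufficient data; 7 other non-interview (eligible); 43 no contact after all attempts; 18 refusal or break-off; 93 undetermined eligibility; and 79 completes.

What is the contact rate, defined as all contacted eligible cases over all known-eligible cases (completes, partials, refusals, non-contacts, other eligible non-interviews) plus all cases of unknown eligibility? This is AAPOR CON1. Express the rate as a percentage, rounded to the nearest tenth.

46.0%

Num → 79 + 12 + 18 + 7 = 116
Base → 79 + 12 + 18 + 43 + 7 + 93 = 252
CON1 = 116 / 252 = 0.4603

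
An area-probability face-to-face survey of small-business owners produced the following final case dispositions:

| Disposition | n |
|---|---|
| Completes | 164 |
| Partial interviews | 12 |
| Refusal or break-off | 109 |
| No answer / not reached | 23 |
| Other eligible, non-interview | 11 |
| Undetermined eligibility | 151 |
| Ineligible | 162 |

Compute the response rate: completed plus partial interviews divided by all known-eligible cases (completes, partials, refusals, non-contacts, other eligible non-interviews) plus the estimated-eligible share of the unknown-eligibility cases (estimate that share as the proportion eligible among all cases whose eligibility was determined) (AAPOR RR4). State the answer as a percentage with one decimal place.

42.0%

Top: 164 + 12 = 176
Known eligible: 164 + 12 + 109 + 23 + 11 = 319
e = 319 / (319 + 162) = 319 / 481 = 0.6632
Eligible share of unknowns: 0.6632 × 151 = 100.14
Denominator: 319 + 100.14 = 419.14
RR4 = 176 / 419.14 = 0.4199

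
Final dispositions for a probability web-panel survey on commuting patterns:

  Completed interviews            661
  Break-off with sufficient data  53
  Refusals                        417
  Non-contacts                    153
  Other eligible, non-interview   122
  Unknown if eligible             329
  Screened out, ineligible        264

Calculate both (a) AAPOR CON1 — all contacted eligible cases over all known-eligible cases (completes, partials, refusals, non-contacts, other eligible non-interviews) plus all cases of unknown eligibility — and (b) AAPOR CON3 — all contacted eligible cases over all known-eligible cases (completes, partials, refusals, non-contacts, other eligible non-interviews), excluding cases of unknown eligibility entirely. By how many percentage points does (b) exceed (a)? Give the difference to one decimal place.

Numerator = 661 + 53 + 417 + 122 = 1253
Denominator = 661 + 53 + 417 + 153 + 122 + 329 = 1735
CON1 = 1253 / 1735 = 0.7222
Denominator = 661 + 53 + 417 + 153 + 122 = 1406
CON3 = 1253 / 1406 = 0.8912
Difference = 89.12 − 72.22 = 16.90 percentage points

16.9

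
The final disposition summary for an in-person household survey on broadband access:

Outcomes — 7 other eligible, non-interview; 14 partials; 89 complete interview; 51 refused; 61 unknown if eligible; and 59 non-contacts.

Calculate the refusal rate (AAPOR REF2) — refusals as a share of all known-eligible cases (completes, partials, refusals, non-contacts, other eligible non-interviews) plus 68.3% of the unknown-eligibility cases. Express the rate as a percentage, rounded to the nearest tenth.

19.5%

Top → 51
Determined eligible → 89 + 14 + 51 + 59 + 7 = 220
Eligible share of unknowns → 0.6830 × 61 = 41.66
Base → 220 + 41.66 = 261.66
REF2 = 51 / 261.66 = 0.1949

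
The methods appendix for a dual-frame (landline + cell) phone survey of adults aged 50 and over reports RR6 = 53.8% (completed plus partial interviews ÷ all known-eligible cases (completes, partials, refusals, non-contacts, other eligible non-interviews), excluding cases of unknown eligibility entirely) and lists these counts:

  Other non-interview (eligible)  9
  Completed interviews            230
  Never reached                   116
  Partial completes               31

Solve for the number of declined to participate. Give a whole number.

99

Num = 230 + 31 = 261
RR6 = 261 / D = 0.538
D = 261 / 0.538 = 485.1
Rest of base = 386
declined to participate = 485.1 − 386 ≈ 99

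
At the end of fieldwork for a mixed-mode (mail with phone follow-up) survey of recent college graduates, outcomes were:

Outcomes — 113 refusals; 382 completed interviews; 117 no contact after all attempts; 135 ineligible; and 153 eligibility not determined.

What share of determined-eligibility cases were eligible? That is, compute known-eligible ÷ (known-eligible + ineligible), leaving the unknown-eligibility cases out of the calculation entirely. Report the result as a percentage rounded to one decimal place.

Eligible (known): 382 + 113 + 117 = 612
e = 612 / (612 + 135) = 612 / 747 = 0.8193

81.9%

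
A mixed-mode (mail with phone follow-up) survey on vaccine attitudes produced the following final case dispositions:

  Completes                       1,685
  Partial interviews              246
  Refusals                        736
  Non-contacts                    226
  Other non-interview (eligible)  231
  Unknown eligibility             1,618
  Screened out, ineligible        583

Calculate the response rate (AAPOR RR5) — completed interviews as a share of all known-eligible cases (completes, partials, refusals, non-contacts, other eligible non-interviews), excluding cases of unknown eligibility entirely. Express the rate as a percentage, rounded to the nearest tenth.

Num: 1685
Denom: 1685 + 246 + 736 + 226 + 231 = 3124
RR5 = 1685 / 3124 = 0.5394

53.9%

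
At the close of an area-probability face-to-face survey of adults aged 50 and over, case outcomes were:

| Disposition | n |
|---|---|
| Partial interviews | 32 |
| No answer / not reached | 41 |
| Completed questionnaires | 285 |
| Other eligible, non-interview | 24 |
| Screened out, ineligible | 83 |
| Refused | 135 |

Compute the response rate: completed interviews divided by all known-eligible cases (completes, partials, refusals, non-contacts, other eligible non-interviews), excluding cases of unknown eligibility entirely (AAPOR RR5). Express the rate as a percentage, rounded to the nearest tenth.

Top → 285
Denominator → 285 + 32 + 135 + 41 + 24 = 517
RR5 = 285 / 517 = 0.5513

55.1%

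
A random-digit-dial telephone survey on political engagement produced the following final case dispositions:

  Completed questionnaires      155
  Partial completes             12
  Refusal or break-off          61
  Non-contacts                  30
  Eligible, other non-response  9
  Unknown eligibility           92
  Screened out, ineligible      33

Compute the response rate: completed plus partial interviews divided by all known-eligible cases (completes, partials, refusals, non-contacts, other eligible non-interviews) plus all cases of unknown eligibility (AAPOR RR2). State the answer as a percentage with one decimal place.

46.5%

Top: 155 + 12 = 167
Denominator: 155 + 12 + 61 + 30 + 9 + 92 = 359
RR2 = 167 / 359 = 0.4652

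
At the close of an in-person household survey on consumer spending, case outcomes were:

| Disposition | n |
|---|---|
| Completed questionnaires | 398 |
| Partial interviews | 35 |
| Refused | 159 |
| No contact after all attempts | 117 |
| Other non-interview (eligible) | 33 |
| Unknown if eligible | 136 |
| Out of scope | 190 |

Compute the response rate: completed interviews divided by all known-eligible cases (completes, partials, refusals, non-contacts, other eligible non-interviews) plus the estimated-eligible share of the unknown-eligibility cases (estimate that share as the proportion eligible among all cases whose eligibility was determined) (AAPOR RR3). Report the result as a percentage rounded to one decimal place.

Top → 398
Eligible (known) → 398 + 35 + 159 + 117 + 33 = 742
e = 742 / (742 + 190) = 742 / 932 = 0.7961
Eligible share of unknowns → 0.7961 × 136 = 108.27
Base → 742 + 108.27 = 850.27
RR3 = 398 / 850.27 = 0.4681

46.8%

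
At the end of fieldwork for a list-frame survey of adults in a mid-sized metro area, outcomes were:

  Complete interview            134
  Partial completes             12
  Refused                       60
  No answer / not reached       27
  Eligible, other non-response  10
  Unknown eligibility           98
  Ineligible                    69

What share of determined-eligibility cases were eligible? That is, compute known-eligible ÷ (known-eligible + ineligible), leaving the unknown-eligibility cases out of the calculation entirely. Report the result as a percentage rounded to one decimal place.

Eligible (known) → 134 + 12 + 60 + 27 + 10 = 243
e = 243 / (243 + 69) = 243 / 312 = 0.7788

77.9%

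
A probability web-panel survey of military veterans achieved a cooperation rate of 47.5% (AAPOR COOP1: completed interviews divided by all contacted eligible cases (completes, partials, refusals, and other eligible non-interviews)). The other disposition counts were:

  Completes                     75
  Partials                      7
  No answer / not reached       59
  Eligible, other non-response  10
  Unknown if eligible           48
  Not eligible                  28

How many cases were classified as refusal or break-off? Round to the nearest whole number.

COOP1 = 75 / D = 0.475
D = 75 / 0.475 = 157.9
Rest of base = 92
refusal or break-off = 157.9 − 92 ≈ 66

66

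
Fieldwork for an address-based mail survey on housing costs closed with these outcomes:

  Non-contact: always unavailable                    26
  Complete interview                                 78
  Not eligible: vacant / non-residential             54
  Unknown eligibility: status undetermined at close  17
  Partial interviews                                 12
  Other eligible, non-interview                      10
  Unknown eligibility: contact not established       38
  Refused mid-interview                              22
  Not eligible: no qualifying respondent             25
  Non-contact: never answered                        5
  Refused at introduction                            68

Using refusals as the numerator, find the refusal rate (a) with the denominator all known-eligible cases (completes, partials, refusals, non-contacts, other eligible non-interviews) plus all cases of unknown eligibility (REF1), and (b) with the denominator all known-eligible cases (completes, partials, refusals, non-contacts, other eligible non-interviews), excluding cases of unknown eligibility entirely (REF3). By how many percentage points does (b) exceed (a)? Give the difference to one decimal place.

8.1

Refused = 68 + 22 = 90
Non-contacts = 5 + 26 = 31
Eligibility not determined = 38 + 17 = 55
Screened out, ineligible = 25 + 54 = 79
Numerator = 90
Base = 78 + 12 + 90 + 31 + 10 + 55 = 276
REF1 = 90 / 276 = 0.3261
Base = 78 + 12 + 90 + 31 + 10 = 221
REF3 = 90 / 221 = 0.4072
Difference = 40.72 − 32.61 = 8.11 percentage points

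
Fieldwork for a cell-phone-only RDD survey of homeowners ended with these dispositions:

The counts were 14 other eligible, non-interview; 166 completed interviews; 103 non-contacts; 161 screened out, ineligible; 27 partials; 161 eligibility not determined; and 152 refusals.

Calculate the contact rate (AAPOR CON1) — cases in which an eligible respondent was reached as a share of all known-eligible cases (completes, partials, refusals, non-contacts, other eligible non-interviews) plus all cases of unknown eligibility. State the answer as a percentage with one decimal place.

Num: 166 + 27 + 152 + 14 = 359
Base: 166 + 27 + 152 + 103 + 14 + 161 = 623
CON1 = 359 / 623 = 0.5762

57.6%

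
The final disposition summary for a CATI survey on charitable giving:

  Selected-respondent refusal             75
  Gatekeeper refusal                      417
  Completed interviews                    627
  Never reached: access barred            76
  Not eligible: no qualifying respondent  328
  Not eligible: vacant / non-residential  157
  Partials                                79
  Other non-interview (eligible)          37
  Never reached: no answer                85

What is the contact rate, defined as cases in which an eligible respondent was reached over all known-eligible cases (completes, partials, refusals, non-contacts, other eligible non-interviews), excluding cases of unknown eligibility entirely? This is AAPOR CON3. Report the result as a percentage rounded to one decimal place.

88.5%

Refused = 417 + 75 = 492
Never reached = 85 + 76 = 161
Out of scope = 328 + 157 = 485
Numerator → 627 + 79 + 492 + 37 = 1235
Denom → 627 + 79 + 492 + 161 + 37 = 1396
CON3 = 1235 / 1396 = 0.8847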